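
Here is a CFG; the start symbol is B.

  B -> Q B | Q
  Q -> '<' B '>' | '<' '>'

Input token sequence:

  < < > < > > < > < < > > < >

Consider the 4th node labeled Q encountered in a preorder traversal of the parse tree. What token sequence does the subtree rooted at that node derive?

< >

[B [Q < [B [Q < >] [B [Q < >]]] >] [B [Q < >] [B [Q < [B [Q < >]] >] [B [Q < >]]]]]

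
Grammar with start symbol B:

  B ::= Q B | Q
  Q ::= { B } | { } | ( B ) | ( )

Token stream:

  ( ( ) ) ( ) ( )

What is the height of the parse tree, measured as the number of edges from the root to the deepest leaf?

4

[B [Q ( [B [Q ( )]] )] [B [Q ( )] [B [Q ( )]]]]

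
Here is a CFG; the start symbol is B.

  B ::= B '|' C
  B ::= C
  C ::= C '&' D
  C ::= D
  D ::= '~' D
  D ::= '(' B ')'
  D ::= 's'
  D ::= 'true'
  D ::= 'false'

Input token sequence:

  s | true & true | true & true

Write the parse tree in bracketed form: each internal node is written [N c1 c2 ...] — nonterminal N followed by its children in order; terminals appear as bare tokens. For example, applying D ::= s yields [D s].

[B [B [B [C [D s]]] | [C [C [D true]] & [D true]]] | [C [C [D true]] & [D true]]]

B
B | C
B | C | C
C | C | C
D | C | C
s | C | C
s | C & D | C
s | D & D | C
s | true & D | C
s | true & true | C
s | true & true | C & D
s | true & true | D & D
s | true & true | true & D
s | true & true | true & true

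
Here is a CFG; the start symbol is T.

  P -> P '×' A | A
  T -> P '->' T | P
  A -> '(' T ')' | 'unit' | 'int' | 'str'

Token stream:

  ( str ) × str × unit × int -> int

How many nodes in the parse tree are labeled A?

6

[T [P [P [P [P [A ( [T [P [A str]]] )]] × [A str]] × [A unit]] × [A int]] -> [T [P [A int]]]]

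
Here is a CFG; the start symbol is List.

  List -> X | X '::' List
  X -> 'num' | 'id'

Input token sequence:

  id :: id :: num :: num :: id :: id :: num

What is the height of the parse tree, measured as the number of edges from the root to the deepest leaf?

8

[List [X id] :: [List [X id] :: [List [X num] :: [List [X num] :: [List [X id] :: [List [X id] :: [List [X num]]]]]]]]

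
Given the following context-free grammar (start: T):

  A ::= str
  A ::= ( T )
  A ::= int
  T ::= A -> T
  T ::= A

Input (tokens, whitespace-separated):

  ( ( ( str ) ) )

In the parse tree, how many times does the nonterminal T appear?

[T [A ( [T [A ( [T [A ( [T [A str]] )]] )]] )]]

4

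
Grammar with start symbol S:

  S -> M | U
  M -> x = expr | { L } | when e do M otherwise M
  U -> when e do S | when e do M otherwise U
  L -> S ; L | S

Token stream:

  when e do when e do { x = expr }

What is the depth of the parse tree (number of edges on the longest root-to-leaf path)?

9

[S [U when e do [S [U when e do [S [M { [L [S [M x = expr]]] }]]]]]]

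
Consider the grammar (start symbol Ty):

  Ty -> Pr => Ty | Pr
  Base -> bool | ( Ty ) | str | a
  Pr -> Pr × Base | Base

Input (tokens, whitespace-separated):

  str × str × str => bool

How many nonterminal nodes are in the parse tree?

[Ty [Pr [Pr [Pr [Base str]] × [Base str]] × [Base str]] => [Ty [Pr [Base bool]]]]

10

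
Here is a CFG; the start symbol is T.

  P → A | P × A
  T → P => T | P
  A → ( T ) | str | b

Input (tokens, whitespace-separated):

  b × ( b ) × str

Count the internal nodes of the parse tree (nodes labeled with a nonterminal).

[T [P [P [P [A b]] × [A ( [T [P [A b]]] )]] × [A str]]]

10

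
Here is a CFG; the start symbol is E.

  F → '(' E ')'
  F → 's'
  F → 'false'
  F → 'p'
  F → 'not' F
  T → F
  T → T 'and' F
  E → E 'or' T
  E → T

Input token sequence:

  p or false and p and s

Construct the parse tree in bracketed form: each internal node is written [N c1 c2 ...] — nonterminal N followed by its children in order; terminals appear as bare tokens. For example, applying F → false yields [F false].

[E [E [T [F p]]] or [T [T [T [F false]] and [F p]] and [F s]]]

E
E or T
T or T
F or T
p or T
p or T and F
p or T and F and F
p or F and F and F
p or false and F and F
p or false and p and F
p or false and p and s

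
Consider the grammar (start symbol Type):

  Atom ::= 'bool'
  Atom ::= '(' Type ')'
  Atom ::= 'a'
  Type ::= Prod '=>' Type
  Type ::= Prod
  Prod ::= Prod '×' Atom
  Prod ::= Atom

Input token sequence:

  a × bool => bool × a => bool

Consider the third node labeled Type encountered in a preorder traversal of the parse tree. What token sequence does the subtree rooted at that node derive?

bool

[Type [Prod [Prod [Atom a]] × [Atom bool]] => [Type [Prod [Prod [Atom bool]] × [Atom a]] => [Type [Prod [Atom bool]]]]]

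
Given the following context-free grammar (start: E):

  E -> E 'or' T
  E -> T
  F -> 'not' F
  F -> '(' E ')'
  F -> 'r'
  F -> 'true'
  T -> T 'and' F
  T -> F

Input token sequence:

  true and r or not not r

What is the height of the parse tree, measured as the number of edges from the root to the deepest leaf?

[E [E [T [T [F true]] and [F r]]] or [T [F not [F not [F r]]]]]

5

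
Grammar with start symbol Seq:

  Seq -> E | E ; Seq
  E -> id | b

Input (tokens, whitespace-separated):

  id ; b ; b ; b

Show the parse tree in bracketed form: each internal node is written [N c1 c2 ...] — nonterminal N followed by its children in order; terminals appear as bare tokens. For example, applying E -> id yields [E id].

[Seq [E id] ; [Seq [E b] ; [Seq [E b] ; [Seq [E b]]]]]

Seq
E ; Seq
id ; Seq
id ; E ; Seq
id ; b ; Seq
id ; b ; E ; Seq
id ; b ; b ; Seq
id ; b ; b ; E
id ; b ; b ; b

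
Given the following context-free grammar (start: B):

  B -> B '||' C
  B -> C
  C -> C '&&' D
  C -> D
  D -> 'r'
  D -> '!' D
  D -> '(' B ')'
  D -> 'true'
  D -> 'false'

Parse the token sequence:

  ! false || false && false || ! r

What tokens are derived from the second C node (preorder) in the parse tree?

[B [B [B [C [D ! [D false]]]] || [C [C [D false]] && [D false]]] || [C [D ! [D r]]]]

false && false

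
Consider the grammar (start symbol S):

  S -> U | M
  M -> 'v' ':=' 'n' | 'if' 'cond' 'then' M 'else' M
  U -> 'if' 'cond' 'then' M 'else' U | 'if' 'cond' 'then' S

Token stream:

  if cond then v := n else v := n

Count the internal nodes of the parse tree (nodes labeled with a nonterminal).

[S [M if cond then [M v := n] else [M v := n]]]

4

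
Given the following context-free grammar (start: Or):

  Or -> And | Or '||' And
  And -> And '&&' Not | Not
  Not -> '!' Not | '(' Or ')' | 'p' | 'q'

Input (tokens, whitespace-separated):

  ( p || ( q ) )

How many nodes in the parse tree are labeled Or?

[Or [And [Not ( [Or [Or [And [Not p]]] || [And [Not ( [Or [And [Not q]]] )]]] )]]]

4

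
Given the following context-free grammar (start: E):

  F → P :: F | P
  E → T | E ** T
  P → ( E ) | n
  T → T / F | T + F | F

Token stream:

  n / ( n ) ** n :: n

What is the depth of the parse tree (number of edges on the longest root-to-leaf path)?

9

[E [E [T [T [F [P n]]] / [F [P ( [E [T [F [P n]]]] )]]]] ** [T [F [P n] :: [F [P n]]]]]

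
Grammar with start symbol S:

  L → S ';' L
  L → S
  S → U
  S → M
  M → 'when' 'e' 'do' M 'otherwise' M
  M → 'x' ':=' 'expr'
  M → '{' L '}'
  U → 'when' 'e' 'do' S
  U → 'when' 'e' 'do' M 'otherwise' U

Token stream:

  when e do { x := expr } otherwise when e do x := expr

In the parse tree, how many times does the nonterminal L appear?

[S [U when e do [M { [L [S [M x := expr]]] }] otherwise [U when e do [S [M x := expr]]]]]

1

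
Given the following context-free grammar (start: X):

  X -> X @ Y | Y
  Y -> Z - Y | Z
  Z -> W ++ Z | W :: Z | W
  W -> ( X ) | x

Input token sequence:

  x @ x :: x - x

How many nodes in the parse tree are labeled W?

4

[X [X [Y [Z [W x]]]] @ [Y [Z [W x] :: [Z [W x]]] - [Y [Z [W x]]]]]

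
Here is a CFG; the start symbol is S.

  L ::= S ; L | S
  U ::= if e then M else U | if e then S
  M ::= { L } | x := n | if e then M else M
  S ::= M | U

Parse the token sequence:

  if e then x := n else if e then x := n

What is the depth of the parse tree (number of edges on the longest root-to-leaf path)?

[S [U if e then [M x := n] else [U if e then [S [M x := n]]]]]

5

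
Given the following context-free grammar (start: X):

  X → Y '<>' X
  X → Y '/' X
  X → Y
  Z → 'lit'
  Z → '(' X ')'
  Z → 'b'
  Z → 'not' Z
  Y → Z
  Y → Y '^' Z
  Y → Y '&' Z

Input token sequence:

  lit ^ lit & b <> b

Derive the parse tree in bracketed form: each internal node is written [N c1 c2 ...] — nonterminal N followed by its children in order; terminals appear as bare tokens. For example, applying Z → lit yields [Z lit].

[X [Y [Y [Y [Z lit]] ^ [Z lit]] & [Z b]] <> [X [Y [Z b]]]]

X
Y <> X
Y & Z <> X
Y ^ Z & Z <> X
Z ^ Z & Z <> X
lit ^ Z & Z <> X
lit ^ lit & Z <> X
lit ^ lit & b <> X
lit ^ lit & b <> Y
lit ^ lit & b <> Z
lit ^ lit & b <> b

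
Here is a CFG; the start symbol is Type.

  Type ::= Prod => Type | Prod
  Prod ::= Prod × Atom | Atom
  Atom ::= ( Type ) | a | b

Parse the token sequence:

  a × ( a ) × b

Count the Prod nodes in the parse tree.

[Type [Prod [Prod [Prod [Atom a]] × [Atom ( [Type [Prod [Atom a]]] )]] × [Atom b]]]

4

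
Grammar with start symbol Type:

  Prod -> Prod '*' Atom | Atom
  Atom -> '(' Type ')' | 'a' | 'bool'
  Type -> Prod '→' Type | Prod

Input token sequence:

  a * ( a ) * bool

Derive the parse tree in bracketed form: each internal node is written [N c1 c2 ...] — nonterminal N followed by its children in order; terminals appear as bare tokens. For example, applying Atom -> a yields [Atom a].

[Type [Prod [Prod [Prod [Atom a]] * [Atom ( [Type [Prod [Atom a]]] )]] * [Atom bool]]]

Type
Prod
Prod * Atom
Prod * Atom * Atom
Atom * Atom * Atom
a * Atom * Atom
a * ( Type ) * Atom
a * ( Prod ) * Atom
a * ( Atom ) * Atom
a * ( a ) * Atom
a * ( a ) * bool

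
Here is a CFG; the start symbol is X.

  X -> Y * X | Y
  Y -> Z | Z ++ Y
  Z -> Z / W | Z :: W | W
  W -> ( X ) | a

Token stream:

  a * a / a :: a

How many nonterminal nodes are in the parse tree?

[X [Y [Z [W a]]] * [X [Y [Z [Z [Z [W a]] / [W a]] :: [W a]]]]]

12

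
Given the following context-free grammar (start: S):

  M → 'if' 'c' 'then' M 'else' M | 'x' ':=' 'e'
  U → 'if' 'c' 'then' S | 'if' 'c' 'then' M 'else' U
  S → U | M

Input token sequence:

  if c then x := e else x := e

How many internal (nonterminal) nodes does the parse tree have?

4

[S [M if c then [M x := e] else [M x := e]]]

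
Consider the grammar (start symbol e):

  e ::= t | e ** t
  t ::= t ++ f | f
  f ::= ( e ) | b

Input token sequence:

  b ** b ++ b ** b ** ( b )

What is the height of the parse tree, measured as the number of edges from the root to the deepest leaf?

[e [e [e [e [t [f b]]] ** [t [t [f b]] ++ [f b]]] ** [t [f b]]] ** [t [f ( [e [t [f b]]] )]]]

6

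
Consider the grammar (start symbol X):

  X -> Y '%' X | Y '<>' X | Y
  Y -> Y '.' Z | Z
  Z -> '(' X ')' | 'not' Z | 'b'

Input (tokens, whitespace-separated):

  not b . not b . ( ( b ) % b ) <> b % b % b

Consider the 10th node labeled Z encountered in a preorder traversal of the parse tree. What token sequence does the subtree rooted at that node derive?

b

[X [Y [Y [Y [Z not [Z b]]] . [Z not [Z b]]] . [Z ( [X [Y [Z ( [X [Y [Z b]]] )]] % [X [Y [Z b]]]] )]] <> [X [Y [Z b]] % [X [Y [Z b]] % [X [Y [Z b]]]]]]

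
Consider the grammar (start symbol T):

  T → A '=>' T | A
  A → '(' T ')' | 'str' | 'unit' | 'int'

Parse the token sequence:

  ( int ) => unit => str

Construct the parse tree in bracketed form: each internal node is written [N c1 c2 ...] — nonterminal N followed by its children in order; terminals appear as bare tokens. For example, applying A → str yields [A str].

[T [A ( [T [A int]] )] => [T [A unit] => [T [A str]]]]

T
A => T
( T ) => T
( A ) => T
( int ) => T
( int ) => A => T
( int ) => unit => T
( int ) => unit => A
( int ) => unit => str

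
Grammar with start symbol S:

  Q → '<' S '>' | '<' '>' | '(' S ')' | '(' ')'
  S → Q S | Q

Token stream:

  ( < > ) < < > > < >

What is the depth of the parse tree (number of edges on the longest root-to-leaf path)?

5

[S [Q ( [S [Q < >]] )] [S [Q < [S [Q < >]] >] [S [Q < >]]]]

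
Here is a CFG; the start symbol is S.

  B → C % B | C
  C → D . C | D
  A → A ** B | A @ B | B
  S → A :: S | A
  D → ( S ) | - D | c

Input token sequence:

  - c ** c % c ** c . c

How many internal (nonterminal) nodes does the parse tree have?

[S [A [A [A [B [C [D - [D c]]]]] ** [B [C [D c]] % [B [C [D c]]]]] ** [B [C [D c] . [C [D c]]]]]]

19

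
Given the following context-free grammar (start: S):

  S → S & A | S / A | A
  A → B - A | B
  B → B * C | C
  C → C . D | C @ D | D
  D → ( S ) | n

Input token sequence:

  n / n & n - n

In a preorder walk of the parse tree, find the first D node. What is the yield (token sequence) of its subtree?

n

[S [S [S [A [B [C [D n]]]]] / [A [B [C [D n]]]]] & [A [B [C [D n]]] - [A [B [C [D n]]]]]]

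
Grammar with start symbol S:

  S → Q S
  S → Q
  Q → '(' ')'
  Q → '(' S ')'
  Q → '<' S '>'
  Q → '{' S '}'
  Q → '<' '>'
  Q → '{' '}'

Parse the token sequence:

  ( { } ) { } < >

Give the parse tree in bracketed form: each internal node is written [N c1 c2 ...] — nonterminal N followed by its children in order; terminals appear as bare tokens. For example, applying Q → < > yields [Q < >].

[S [Q ( [S [Q { }]] )] [S [Q { }] [S [Q < >]]]]

S
Q S
( S ) S
( Q ) S
( { } ) S
( { } ) Q S
( { } ) { } S
( { } ) { } Q
( { } ) { } < >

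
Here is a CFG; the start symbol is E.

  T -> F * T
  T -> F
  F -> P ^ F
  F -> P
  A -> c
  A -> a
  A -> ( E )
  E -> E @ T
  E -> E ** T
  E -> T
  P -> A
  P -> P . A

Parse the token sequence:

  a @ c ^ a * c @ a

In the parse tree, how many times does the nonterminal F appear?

[E [E [E [T [F [P [A a]]]]] @ [T [F [P [A c]] ^ [F [P [A a]]]] * [T [F [P [A c]]]]]] @ [T [F [P [A a]]]]]

5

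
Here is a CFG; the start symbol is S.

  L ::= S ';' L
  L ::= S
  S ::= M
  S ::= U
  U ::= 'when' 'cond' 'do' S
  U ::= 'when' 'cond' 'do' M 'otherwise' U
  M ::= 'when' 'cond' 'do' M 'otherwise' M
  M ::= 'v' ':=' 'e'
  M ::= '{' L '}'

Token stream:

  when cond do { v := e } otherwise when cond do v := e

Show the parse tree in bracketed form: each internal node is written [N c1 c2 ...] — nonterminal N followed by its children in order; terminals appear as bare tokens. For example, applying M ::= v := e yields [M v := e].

S
U
when cond do M otherwise U
when cond do { L } otherwise U
when cond do { S } otherwise U
when cond do { M } otherwise U
when cond do { v := e } otherwise U
when cond do { v := e } otherwise when cond do S
when cond do { v := e } otherwise when cond do M
when cond do { v := e } otherwise when cond do v := e

[S [U when cond do [M { [L [S [M v := e]]] }] otherwise [U when cond do [S [M v := e]]]]]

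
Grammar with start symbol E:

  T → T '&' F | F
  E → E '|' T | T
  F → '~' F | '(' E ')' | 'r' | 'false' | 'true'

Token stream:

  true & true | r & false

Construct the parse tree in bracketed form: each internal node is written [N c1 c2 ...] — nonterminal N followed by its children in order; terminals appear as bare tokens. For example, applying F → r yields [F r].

[E [E [T [T [F true]] & [F true]]] | [T [T [F r]] & [F false]]]

E
E | T
T | T
T & F | T
F & F | T
true & F | T
true & true | T
true & true | T & F
true & true | F & F
true & true | r & F
true & true | r & false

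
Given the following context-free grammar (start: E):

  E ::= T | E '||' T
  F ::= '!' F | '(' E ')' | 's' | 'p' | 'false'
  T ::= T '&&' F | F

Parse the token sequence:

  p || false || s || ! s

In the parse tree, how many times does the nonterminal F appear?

[E [E [E [E [T [F p]]] || [T [F false]]] || [T [F s]]] || [T [F ! [F s]]]]

5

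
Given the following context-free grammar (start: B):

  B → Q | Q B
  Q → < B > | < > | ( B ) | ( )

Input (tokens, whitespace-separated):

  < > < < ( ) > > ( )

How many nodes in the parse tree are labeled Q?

5

[B [Q < >] [B [Q < [B [Q < [B [Q ( )]] >]] >] [B [Q ( )]]]]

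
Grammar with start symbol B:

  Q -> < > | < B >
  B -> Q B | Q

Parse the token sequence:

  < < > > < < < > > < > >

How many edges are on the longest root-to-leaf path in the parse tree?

7

[B [Q < [B [Q < >]] >] [B [Q < [B [Q < [B [Q < >]] >] [B [Q < >]]] >]]]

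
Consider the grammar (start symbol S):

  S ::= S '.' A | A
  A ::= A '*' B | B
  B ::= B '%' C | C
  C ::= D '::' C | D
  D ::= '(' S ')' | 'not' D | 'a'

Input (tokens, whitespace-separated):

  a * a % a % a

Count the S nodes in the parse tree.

[S [A [A [B [C [D a]]]] * [B [B [B [C [D a]]] % [C [D a]]] % [C [D a]]]]]

1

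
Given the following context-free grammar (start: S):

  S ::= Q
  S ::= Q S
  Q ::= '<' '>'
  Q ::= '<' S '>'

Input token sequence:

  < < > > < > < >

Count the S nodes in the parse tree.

[S [Q < [S [Q < >]] >] [S [Q < >] [S [Q < >]]]]

4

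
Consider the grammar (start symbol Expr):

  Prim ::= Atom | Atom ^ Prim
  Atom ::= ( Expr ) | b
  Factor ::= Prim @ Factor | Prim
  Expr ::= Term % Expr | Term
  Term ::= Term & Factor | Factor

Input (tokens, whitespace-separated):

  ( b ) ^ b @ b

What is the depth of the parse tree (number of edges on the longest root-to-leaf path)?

10

[Expr [Term [Factor [Prim [Atom ( [Expr [Term [Factor [Prim [Atom b]]]]] )] ^ [Prim [Atom b]]] @ [Factor [Prim [Atom b]]]]]]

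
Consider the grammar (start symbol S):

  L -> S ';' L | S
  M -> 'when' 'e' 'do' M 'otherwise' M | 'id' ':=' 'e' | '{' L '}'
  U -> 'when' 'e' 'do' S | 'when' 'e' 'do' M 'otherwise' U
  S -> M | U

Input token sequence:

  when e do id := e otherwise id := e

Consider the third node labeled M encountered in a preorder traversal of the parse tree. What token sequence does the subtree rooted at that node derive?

id := e

[S [M when e do [M id := e] otherwise [M id := e]]]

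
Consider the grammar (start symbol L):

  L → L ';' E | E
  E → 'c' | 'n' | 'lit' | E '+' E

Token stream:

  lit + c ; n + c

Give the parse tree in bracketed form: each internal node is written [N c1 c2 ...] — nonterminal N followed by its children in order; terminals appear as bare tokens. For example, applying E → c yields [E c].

L
L ; E
E ; E
E + E ; E
lit + E ; E
lit + c ; E
lit + c ; E + E
lit + c ; n + E
lit + c ; n + c

[L [L [E [E lit] + [E c]]] ; [E [E n] + [E c]]]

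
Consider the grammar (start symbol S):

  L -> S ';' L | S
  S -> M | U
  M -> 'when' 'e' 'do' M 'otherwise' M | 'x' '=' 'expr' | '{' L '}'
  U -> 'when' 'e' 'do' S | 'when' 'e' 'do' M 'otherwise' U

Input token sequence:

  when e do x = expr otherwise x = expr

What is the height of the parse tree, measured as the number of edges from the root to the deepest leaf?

3

[S [M when e do [M x = expr] otherwise [M x = expr]]]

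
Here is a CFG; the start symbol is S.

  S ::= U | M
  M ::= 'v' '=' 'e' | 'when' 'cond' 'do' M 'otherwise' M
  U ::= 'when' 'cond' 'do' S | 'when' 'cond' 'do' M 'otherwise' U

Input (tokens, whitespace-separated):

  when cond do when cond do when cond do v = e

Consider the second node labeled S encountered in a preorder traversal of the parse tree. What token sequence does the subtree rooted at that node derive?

[S [U when cond do [S [U when cond do [S [U when cond do [S [M v = e]]]]]]]]

when cond do when cond do v = e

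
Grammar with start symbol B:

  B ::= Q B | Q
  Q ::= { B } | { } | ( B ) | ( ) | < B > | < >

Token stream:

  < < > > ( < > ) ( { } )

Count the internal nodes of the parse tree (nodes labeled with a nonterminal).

[B [Q < [B [Q < >]] >] [B [Q ( [B [Q < >]] )] [B [Q ( [B [Q { }]] )]]]]

12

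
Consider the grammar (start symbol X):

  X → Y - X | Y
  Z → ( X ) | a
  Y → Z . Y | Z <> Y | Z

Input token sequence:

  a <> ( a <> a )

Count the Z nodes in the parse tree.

[X [Y [Z a] <> [Y [Z ( [X [Y [Z a] <> [Y [Z a]]]] )]]]]

4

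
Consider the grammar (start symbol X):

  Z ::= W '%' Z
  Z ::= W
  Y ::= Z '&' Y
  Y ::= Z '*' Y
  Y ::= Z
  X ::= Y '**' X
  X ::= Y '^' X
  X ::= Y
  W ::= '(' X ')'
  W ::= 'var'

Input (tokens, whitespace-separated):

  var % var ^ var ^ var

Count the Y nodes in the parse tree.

3

[X [Y [Z [W var] % [Z [W var]]]] ^ [X [Y [Z [W var]]] ^ [X [Y [Z [W var]]]]]]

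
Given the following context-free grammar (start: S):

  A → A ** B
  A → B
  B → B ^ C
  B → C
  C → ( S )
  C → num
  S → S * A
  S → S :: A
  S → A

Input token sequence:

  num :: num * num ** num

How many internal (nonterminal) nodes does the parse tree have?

15

[S [S [S [A [B [C num]]]] :: [A [B [C num]]]] * [A [A [B [C num]]] ** [B [C num]]]]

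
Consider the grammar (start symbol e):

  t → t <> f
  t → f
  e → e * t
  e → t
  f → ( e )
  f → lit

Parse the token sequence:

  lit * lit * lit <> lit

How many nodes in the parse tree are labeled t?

[e [e [e [t [f lit]]] * [t [f lit]]] * [t [t [f lit]] <> [f lit]]]

4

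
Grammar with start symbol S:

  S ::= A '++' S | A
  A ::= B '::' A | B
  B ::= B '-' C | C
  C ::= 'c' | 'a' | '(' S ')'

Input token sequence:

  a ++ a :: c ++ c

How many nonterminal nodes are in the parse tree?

[S [A [B [C a]]] ++ [S [A [B [C a]] :: [A [B [C c]]]] ++ [S [A [B [C c]]]]]]

15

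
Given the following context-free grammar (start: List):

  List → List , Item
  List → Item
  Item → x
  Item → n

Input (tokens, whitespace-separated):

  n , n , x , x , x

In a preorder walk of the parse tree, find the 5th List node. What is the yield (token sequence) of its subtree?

n

[List [List [List [List [List [Item n]] , [Item n]] , [Item x]] , [Item x]] , [Item x]]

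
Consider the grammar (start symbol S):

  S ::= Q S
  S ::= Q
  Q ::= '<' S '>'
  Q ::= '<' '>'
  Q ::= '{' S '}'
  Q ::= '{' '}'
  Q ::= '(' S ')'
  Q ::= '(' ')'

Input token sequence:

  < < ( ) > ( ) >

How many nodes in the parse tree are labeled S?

[S [Q < [S [Q < [S [Q ( )]] >] [S [Q ( )]]] >]]

4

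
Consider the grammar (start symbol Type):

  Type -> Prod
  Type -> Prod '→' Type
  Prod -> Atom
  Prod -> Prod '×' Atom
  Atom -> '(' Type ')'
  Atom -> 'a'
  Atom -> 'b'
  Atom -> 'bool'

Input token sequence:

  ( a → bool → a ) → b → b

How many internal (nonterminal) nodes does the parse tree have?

[Type [Prod [Atom ( [Type [Prod [Atom a]] → [Type [Prod [Atom bool]] → [Type [Prod [Atom a]]]]] )]] → [Type [Prod [Atom b]] → [Type [Prod [Atom b]]]]]

18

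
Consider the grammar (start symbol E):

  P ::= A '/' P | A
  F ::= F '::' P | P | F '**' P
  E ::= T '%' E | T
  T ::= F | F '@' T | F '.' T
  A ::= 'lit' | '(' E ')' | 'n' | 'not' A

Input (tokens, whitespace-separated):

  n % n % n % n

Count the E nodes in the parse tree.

4

[E [T [F [P [A n]]]] % [E [T [F [P [A n]]]] % [E [T [F [P [A n]]]] % [E [T [F [P [A n]]]]]]]]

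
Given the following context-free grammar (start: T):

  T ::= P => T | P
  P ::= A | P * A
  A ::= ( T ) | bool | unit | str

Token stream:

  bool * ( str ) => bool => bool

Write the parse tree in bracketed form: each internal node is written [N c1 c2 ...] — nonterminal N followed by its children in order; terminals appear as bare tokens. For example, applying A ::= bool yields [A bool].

[T [P [P [A bool]] * [A ( [T [P [A str]]] )]] => [T [P [A bool]] => [T [P [A bool]]]]]

T
P => T
P * A => T
A * A => T
bool * A => T
bool * ( T ) => T
bool * ( P ) => T
bool * ( A ) => T
bool * ( str ) => T
bool * ( str ) => P => T
bool * ( str ) => A => T
bool * ( str ) => bool => T
bool * ( str ) => bool => P
bool * ( str ) => bool => A
bool * ( str ) => bool => bool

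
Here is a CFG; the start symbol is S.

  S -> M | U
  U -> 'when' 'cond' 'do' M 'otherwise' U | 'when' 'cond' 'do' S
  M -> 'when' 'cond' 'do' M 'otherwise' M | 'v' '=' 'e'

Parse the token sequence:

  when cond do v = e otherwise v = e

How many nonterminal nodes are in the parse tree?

4

[S [M when cond do [M v = e] otherwise [M v = e]]]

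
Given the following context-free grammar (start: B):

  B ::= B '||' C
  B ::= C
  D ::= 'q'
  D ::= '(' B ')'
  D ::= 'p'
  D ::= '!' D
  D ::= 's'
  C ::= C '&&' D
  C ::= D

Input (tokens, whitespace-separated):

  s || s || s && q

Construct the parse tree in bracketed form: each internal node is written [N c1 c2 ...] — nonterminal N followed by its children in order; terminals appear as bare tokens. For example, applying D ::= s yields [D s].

B
B || C
B || C || C
C || C || C
D || C || C
s || C || C
s || D || C
s || s || C
s || s || C && D
s || s || D && D
s || s || s && D
s || s || s && q

[B [B [B [C [D s]]] || [C [D s]]] || [C [C [D s]] && [D q]]]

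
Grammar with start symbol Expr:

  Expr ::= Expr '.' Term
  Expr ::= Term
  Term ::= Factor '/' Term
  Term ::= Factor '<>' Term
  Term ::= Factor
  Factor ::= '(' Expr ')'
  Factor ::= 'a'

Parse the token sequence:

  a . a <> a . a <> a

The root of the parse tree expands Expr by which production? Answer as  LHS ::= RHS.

Expr ::= Expr '.' Term

[Expr [Expr [Expr [Term [Factor a]]] . [Term [Factor a] <> [Term [Factor a]]]] . [Term [Factor a] <> [Term [Factor a]]]]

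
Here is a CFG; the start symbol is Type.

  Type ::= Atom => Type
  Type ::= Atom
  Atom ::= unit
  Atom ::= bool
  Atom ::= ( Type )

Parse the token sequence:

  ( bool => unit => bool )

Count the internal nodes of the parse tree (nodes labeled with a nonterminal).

[Type [Atom ( [Type [Atom bool] => [Type [Atom unit] => [Type [Atom bool]]]] )]]

8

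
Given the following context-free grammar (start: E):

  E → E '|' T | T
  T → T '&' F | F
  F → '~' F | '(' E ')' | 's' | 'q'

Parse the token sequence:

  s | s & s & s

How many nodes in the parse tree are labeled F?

4

[E [E [T [F s]]] | [T [T [T [F s]] & [F s]] & [F s]]]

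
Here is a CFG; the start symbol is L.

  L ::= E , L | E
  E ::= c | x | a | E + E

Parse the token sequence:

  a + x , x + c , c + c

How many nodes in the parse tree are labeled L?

[L [E [E a] + [E x]] , [L [E [E x] + [E c]] , [L [E [E c] + [E c]]]]]

3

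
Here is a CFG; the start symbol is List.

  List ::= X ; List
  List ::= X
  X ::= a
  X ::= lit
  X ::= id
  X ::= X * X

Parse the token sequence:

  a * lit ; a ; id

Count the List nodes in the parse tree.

3

[List [X [X a] * [X lit]] ; [List [X a] ; [List [X id]]]]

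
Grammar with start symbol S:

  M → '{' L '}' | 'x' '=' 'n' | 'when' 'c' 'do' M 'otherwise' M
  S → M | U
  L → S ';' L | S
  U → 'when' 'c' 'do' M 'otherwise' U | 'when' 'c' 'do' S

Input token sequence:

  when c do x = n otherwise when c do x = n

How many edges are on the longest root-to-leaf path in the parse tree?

[S [U when c do [M x = n] otherwise [U when c do [S [M x = n]]]]]

5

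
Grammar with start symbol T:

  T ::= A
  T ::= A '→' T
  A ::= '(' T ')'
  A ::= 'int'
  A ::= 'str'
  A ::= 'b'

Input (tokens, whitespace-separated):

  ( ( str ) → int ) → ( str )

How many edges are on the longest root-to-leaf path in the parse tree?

[T [A ( [T [A ( [T [A str]] )] → [T [A int]]] )] → [T [A ( [T [A str]] )]]]

6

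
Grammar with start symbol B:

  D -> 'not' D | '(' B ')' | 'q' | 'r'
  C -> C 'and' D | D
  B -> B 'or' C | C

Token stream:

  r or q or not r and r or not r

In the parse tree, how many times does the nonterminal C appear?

[B [B [B [B [C [D r]]] or [C [D q]]] or [C [C [D not [D r]]] and [D r]]] or [C [D not [D r]]]]

5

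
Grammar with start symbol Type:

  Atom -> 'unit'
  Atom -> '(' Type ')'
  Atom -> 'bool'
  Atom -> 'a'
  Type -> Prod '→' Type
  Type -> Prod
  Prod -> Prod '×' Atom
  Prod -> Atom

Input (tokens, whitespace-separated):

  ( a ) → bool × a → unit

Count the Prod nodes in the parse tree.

[Type [Prod [Atom ( [Type [Prod [Atom a]]] )]] → [Type [Prod [Prod [Atom bool]] × [Atom a]] → [Type [Prod [Atom unit]]]]]

5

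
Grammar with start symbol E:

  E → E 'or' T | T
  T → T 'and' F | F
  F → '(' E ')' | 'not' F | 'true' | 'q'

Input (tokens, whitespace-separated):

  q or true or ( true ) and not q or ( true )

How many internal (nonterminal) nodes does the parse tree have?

21

[E [E [E [E [T [F q]]] or [T [F true]]] or [T [T [F ( [E [T [F true]]] )]] and [F not [F q]]]] or [T [F ( [E [T [F true]]] )]]]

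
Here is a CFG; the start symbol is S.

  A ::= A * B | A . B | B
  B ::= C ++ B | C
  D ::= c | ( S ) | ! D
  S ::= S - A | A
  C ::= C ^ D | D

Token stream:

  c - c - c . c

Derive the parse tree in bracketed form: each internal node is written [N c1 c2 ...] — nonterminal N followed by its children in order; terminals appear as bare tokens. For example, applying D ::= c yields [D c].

[S [S [S [A [B [C [D c]]]]] - [A [B [C [D c]]]]] - [A [A [B [C [D c]]]] . [B [C [D c]]]]]

S
S - A
S - A - A
A - A - A
B - A - A
C - A - A
D - A - A
c - A - A
c - B - A
c - C - A
c - D - A
c - c - A
c - c - A . B
c - c - B . B
c - c - C . B
c - c - D . B
c - c - c . B
c - c - c . C
c - c - c . D
c - c - c . c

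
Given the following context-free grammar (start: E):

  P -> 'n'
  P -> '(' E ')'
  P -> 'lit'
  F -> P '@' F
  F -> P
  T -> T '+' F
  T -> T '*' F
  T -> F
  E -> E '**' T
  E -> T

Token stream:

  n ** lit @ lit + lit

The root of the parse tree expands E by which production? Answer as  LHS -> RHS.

E -> E '**' T

[E [E [T [F [P n]]]] ** [T [T [F [P lit] @ [F [P lit]]]] + [F [P lit]]]]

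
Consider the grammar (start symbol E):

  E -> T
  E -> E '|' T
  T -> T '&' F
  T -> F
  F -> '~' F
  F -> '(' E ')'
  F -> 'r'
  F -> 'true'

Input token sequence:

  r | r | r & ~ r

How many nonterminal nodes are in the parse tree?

12

[E [E [E [T [F r]]] | [T [F r]]] | [T [T [F r]] & [F ~ [F r]]]]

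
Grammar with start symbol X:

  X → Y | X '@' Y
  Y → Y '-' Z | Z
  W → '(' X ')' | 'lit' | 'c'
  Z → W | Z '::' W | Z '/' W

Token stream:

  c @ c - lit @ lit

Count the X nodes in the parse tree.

3

[X [X [X [Y [Z [W c]]]] @ [Y [Y [Z [W c]]] - [Z [W lit]]]] @ [Y [Z [W lit]]]]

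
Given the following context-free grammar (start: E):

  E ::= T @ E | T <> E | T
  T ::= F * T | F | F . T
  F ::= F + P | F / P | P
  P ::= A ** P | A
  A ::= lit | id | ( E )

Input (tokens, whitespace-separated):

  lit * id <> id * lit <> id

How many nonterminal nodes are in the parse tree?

[E [T [F [P [A lit]]] * [T [F [P [A id]]]]] <> [E [T [F [P [A id]]] * [T [F [P [A lit]]]]] <> [E [T [F [P [A id]]]]]]]

23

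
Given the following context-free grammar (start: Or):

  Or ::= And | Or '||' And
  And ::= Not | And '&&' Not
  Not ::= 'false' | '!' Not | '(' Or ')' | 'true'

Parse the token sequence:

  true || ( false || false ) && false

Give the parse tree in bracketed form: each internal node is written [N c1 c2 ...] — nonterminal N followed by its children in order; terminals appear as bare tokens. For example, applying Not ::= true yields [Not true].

[Or [Or [And [Not true]]] || [And [And [Not ( [Or [Or [And [Not false]]] || [And [Not false]]] )]] && [Not false]]]

Or
Or || And
And || And
Not || And
true || And
true || And && Not
true || Not && Not
true || ( Or ) && Not
true || ( Or || And ) && Not
true || ( And || And ) && Not
true || ( Not || And ) && Not
true || ( false || And ) && Not
true || ( false || Not ) && Not
true || ( false || false ) && Not
true || ( false || false ) && false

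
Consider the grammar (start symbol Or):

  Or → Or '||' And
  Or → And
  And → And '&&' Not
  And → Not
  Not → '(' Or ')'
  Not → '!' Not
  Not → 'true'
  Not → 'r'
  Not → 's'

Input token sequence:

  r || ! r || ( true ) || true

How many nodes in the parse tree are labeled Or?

[Or [Or [Or [Or [And [Not r]]] || [And [Not ! [Not r]]]] || [And [Not ( [Or [And [Not true]]] )]]] || [And [Not true]]]

5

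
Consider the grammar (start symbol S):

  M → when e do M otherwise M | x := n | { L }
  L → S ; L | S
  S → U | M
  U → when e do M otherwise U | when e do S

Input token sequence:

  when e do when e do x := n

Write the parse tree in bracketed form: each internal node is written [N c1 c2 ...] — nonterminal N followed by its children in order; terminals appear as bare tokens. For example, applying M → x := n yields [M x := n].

S
U
when e do S
when e do U
when e do when e do S
when e do when e do M
when e do when e do x := n

[S [U when e do [S [U when e do [S [M x := n]]]]]]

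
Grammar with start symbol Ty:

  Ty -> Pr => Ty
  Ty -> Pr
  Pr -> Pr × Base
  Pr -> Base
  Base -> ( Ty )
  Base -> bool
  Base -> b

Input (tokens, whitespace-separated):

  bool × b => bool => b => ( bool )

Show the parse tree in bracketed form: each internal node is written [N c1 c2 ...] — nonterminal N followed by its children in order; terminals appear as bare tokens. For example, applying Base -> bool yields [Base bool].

Ty
Pr => Ty
Pr × Base => Ty
Base × Base => Ty
bool × Base => Ty
bool × b => Ty
bool × b => Pr => Ty
bool × b => Base => Ty
bool × b => bool => Ty
bool × b => bool => Pr => Ty
bool × b => bool => Base => Ty
bool × b => bool => b => Ty
bool × b => bool => b => Pr
bool × b => bool => b => Base
bool × b => bool => b => ( Ty )
bool × b => bool => b => ( Pr )
bool × b => bool => b => ( Base )
bool × b => bool => b => ( bool )

[Ty [Pr [Pr [Base bool]] × [Base b]] => [Ty [Pr [Base bool]] => [Ty [Pr [Base b]] => [Ty [Pr [Base ( [Ty [Pr [Base bool]]] )]]]]]]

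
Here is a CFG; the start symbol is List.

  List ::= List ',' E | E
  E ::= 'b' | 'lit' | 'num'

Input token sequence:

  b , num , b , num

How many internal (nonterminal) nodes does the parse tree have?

8

[List [List [List [List [E b]] , [E num]] , [E b]] , [E num]]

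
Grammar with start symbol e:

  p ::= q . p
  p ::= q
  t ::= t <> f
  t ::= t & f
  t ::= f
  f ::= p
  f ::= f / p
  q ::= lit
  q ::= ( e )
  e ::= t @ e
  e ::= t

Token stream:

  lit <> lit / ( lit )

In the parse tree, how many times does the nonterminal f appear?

4

[e [t [t [f [p [q lit]]]] <> [f [f [p [q lit]]] / [p [q ( [e [t [f [p [q lit]]]]] )]]]]]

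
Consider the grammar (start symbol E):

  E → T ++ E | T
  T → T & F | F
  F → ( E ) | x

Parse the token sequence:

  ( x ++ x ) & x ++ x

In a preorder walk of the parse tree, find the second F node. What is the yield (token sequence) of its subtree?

[E [T [T [F ( [E [T [F x]] ++ [E [T [F x]]]] )]] & [F x]] ++ [E [T [F x]]]]

x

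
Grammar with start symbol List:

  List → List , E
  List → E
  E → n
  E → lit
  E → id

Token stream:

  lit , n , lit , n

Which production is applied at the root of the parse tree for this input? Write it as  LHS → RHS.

[List [List [List [List [E lit]] , [E n]] , [E lit]] , [E n]]

List → List , E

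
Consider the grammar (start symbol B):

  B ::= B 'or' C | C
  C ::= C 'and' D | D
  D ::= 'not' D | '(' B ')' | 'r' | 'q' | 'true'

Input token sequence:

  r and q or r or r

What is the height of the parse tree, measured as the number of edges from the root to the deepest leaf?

6

[B [B [B [C [C [D r]] and [D q]]] or [C [D r]]] or [C [D r]]]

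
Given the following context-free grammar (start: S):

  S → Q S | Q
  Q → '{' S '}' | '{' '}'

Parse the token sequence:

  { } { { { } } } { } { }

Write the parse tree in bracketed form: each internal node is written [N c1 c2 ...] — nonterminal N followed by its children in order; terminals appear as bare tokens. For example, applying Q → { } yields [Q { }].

S
Q S
{ } S
{ } Q S
{ } { S } S
{ } { Q } S
{ } { { S } } S
{ } { { Q } } S
{ } { { { } } } S
{ } { { { } } } Q S
{ } { { { } } } { } S
{ } { { { } } } { } Q
{ } { { { } } } { } { }

[S [Q { }] [S [Q { [S [Q { [S [Q { }]] }]] }] [S [Q { }] [S [Q { }]]]]]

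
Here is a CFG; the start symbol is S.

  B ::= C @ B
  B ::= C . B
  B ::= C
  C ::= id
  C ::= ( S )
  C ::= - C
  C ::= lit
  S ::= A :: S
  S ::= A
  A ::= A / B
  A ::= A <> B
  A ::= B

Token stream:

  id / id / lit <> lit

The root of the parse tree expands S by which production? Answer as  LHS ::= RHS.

[S [A [A [A [A [B [C id]]] / [B [C id]]] / [B [C lit]]] <> [B [C lit]]]]

S ::= A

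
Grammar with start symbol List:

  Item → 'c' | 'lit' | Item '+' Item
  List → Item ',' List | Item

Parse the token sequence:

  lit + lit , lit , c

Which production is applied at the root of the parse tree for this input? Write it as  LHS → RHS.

[List [Item [Item lit] + [Item lit]] , [List [Item lit] , [List [Item c]]]]

List → Item ',' List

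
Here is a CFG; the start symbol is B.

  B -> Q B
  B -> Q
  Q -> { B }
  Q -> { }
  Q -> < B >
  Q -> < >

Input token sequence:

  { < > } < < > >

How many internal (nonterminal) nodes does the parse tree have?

[B [Q { [B [Q < >]] }] [B [Q < [B [Q < >]] >]]]

8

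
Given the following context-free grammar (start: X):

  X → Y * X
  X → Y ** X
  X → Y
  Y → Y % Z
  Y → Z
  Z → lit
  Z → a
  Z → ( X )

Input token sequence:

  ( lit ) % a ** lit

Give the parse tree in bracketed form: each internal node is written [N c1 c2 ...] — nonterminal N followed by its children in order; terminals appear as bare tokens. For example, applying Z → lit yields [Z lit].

[X [Y [Y [Z ( [X [Y [Z lit]]] )]] % [Z a]] ** [X [Y [Z lit]]]]

X
Y ** X
Y % Z ** X
Z % Z ** X
( X ) % Z ** X
( Y ) % Z ** X
( Z ) % Z ** X
( lit ) % Z ** X
( lit ) % a ** X
( lit ) % a ** Y
( lit ) % a ** Z
( lit ) % a ** lit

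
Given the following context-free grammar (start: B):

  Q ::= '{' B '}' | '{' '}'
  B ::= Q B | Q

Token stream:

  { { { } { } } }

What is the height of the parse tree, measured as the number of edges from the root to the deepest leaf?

7

[B [Q { [B [Q { [B [Q { }] [B [Q { }]]] }]] }]]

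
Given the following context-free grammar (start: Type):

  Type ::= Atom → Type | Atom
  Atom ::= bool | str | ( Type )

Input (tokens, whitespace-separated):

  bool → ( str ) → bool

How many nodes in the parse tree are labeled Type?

4

[Type [Atom bool] → [Type [Atom ( [Type [Atom str]] )] → [Type [Atom bool]]]]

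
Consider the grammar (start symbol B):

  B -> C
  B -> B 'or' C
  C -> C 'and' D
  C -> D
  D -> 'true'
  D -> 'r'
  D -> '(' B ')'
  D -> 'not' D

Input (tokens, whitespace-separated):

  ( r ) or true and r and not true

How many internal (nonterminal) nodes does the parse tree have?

14

[B [B [C [D ( [B [C [D r]]] )]]] or [C [C [C [D true]] and [D r]] and [D not [D true]]]]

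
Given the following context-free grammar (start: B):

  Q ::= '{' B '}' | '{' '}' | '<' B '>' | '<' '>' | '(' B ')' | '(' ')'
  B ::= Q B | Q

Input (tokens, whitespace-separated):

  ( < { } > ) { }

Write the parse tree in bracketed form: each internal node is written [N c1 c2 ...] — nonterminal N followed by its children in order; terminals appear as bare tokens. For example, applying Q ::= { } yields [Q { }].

B
Q B
( B ) B
( Q ) B
( < B > ) B
( < Q > ) B
( < { } > ) B
( < { } > ) Q
( < { } > ) { }

[B [Q ( [B [Q < [B [Q { }]] >]] )] [B [Q { }]]]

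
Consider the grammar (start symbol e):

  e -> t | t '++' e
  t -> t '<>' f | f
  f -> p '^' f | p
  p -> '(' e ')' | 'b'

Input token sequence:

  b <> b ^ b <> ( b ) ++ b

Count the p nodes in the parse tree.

6

[e [t [t [t [f [p b]]] <> [f [p b] ^ [f [p b]]]] <> [f [p ( [e [t [f [p b]]]] )]]] ++ [e [t [f [p b]]]]]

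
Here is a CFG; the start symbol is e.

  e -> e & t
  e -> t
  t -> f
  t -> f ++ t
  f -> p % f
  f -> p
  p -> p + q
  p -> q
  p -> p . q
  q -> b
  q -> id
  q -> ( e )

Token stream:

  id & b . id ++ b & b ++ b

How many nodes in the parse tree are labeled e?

[e [e [e [t [f [p [q id]]]]] & [t [f [p [p [q b]] . [q id]]] ++ [t [f [p [q b]]]]]] & [t [f [p [q b]]] ++ [t [f [p [q b]]]]]]

3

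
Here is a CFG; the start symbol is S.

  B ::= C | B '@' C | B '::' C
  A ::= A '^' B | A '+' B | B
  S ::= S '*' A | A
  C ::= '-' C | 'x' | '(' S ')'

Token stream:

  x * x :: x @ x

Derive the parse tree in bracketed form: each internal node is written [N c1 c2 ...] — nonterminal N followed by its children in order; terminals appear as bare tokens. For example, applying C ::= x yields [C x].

S
S * A
A * A
B * A
C * A
x * A
x * B
x * B @ C
x * B :: C @ C
x * C :: C @ C
x * x :: C @ C
x * x :: x @ C
x * x :: x @ x

[S [S [A [B [C x]]]] * [A [B [B [B [C x]] :: [C x]] @ [C x]]]]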